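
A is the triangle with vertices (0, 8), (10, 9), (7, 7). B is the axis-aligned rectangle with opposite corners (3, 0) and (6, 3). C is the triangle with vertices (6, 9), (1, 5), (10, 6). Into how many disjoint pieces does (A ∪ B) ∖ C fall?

3

(A ∪ B) ∖ C splits into 3 disjoint pieces (area 2.6567, area 2.1176, area 9).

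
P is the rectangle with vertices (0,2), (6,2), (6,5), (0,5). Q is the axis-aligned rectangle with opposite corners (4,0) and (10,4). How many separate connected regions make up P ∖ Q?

1

P ∖ Q is a single connected region.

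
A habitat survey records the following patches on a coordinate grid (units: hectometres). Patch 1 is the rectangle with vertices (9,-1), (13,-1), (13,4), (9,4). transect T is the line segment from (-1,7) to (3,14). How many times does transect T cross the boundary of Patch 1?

The segment lies entirely outside Patch 1 and never meets its boundary.

0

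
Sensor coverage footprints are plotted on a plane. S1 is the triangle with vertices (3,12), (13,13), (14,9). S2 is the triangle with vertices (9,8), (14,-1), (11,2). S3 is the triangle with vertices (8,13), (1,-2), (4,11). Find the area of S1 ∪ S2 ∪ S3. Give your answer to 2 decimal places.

By inclusion–exclusion:
Individual areas: |S1| = 20.5, |S2| = 6, |S3| = 23.
|S1∩S2| = 0.
|S1∩S3| = 2.2073.
|S2∩S3| = 0.
|S1∩S2∩S3| = 0.
|S1 ∪ S2 ∪ S3| = 49.5 − 2.2073 + 0 = 47.29.

47.29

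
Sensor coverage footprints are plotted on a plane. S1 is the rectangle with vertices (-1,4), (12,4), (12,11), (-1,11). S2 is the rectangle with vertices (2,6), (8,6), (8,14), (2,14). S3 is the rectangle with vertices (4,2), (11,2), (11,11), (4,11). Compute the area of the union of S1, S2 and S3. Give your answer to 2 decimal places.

123.00

By inclusion–exclusion:
Individual areas: |S1| = 91, |S2| = 48, |S3| = 63.
|S1∩S2|: x∈[2,8], y∈[6,11] → 6·5 = 30.
|S1∩S3|: x∈[4,11], y∈[4,11] → 7·7 = 49.
|S2∩S3|: x∈[4,8], y∈[6,11] → 4·5 = 20.
|S1∩S2∩S3| = 20.
|S1 ∪ S2 ∪ S3| = 202 − 99 + 20 = 123.00.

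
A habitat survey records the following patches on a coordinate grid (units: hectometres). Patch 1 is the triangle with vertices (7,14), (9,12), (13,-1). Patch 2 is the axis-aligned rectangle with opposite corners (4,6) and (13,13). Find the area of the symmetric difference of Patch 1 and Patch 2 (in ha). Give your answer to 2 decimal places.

|Patch 1| = 9, |Patch 2| = 63, |Patch 1∩Patch 2| = 6.4385.
|Patch 1 △ Patch 2| = |Patch 1| + |Patch 2| − 2·|Patch 1∩Patch 2| = 9 + 63 − 12.8769 = 59.12.

59.12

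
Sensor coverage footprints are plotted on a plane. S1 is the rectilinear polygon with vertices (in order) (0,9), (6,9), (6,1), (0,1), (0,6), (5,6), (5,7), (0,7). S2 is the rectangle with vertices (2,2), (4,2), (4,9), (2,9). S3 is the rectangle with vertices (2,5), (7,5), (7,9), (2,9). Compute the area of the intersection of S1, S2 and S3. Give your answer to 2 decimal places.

6.00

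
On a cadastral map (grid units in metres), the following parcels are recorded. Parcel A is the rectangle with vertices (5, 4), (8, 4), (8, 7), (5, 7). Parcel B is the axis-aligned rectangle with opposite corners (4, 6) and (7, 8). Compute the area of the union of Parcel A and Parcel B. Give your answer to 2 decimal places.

13.00

By inclusion–exclusion:
Individual areas: |Parcel A| = 9, |Parcel B| = 6.
|Parcel A∩Parcel B|: x∈[5,7], y∈[6,7] → 2·1 = 2.
|Parcel A ∪ Parcel B| = 15 − 2 = 13.00.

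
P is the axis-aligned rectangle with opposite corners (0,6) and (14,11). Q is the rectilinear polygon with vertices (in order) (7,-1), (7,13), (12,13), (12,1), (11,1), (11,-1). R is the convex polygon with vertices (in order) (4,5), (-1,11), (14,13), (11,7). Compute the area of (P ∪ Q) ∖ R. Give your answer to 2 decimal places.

|P ∪ Q| = 113.
|(P ∪ Q) ∩ R| = 58.269.
|(P ∪ Q) ∖ R| = 113 − 58.269 = 54.73.

54.73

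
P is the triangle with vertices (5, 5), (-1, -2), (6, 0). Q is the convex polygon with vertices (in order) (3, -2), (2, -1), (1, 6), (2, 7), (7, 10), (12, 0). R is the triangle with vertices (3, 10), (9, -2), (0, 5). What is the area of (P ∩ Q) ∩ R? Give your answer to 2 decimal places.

The region (P ∩ Q) ∩ R is the polygon with vertices (5.921,0.395), (3,2.667), (5,5).
By the shoelace formula its area is 5.68.

5.68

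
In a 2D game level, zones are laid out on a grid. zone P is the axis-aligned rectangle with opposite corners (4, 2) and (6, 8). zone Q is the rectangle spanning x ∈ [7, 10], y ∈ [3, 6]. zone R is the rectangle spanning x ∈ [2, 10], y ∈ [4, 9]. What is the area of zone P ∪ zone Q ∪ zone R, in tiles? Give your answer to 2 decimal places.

By inclusion–exclusion:
Individual areas: |zone P| = 12, |zone Q| = 9, |zone R| = 40.
|zone P∩zone Q| = 0 (no overlap).
|zone P∩zone R|: x∈[4,6], y∈[4,8] → 2·4 = 8.
|zone Q∩zone R|: x∈[7,10], y∈[4,6] → 3·2 = 6.
|zone P∩zone Q∩zone R| = 0.
|zone P ∪ zone Q ∪ zone R| = 61 − 14 + 0 = 47.00.

47.00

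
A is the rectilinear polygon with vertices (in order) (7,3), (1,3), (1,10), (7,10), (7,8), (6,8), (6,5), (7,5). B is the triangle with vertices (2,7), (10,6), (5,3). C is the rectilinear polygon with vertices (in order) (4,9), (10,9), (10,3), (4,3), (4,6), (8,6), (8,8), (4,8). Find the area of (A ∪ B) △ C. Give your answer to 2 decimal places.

|A ∪ B| = 43.7.
|(A ∪ B) ∩ C| = 14.95.
|(A ∪ B) △ C| = 43.7 + 28 − 29.9 = 41.80.

41.80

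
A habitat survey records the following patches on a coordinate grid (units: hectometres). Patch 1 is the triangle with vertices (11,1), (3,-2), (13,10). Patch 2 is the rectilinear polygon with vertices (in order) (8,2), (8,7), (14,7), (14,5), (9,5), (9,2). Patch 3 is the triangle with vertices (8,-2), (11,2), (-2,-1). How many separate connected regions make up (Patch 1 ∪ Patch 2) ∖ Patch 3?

(Patch 1 ∪ Patch 2) ∖ Patch 3 splits into 2 disjoint pieces (area 0.167, area 30.8273).

2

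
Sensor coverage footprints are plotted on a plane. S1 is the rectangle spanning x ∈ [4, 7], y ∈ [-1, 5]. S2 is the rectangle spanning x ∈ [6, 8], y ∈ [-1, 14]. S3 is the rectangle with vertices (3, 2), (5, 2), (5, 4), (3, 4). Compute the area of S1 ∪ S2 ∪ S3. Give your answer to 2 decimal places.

44.00

By inclusion–exclusion:
Individual areas: |S1| = 18, |S2| = 30, |S3| = 4.
|S1∩S2|: x∈[6,7], y∈[-1,5] → 1·6 = 6.
|S1∩S3|: x∈[4,5], y∈[2,4] → 1·2 = 2.
|S2∩S3| = 0 (no overlap).
|S1∩S2∩S3| = 0.
|S1 ∪ S2 ∪ S3| = 52 − 8 + 0 = 44.00.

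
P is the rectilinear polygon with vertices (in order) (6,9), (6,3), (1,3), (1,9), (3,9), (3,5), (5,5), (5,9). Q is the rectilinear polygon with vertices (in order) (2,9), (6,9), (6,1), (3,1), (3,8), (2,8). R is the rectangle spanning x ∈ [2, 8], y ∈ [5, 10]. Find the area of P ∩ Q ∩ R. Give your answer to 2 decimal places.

5.00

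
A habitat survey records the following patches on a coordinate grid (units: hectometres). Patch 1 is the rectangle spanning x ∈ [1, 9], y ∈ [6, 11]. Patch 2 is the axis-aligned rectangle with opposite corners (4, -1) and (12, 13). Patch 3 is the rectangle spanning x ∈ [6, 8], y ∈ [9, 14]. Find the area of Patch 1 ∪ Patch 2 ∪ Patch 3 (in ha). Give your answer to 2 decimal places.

129.00

By inclusion–exclusion:
Individual areas: |Patch 1| = 40, |Patch 2| = 112, |Patch 3| = 10.
|Patch 1∩Patch 2|: x∈[4,9], y∈[6,11] → 5·5 = 25.
|Patch 1∩Patch 3|: x∈[6,8], y∈[9,11] → 2·2 = 4.
|Patch 2∩Patch 3|: x∈[6,8], y∈[9,13] → 2·4 = 8.
|Patch 1∩Patch 2∩Patch 3| = 4.
|Patch 1 ∪ Patch 2 ∪ Patch 3| = 162 − 37 + 4 = 129.00.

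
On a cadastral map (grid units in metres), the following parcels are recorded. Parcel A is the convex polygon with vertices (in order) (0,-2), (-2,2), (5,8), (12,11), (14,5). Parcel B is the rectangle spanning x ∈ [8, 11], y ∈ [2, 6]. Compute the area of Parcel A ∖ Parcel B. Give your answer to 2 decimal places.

|Parcel A| = 96.5, |Parcel A∩Parcel B| = 9.75.
|Parcel A ∖ Parcel B| = |Parcel A| − |Parcel A∩Parcel B| = 96.5 − 9.75 = 86.75.

86.75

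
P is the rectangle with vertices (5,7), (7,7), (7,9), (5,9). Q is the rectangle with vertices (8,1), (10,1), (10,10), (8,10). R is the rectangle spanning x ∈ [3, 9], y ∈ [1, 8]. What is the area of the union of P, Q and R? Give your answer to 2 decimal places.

55.00

By inclusion–exclusion:
Individual areas: |P| = 4, |Q| = 18, |R| = 42.
|P∩Q| = 0 (no overlap).
|P∩R|: x∈[5,7], y∈[7,8] → 2·1 = 2.
|Q∩R|: x∈[8,9], y∈[1,8] → 1·7 = 7.
|P∩Q∩R| = 0.
|P ∪ Q ∪ R| = 64 − 9 + 0 = 55.00.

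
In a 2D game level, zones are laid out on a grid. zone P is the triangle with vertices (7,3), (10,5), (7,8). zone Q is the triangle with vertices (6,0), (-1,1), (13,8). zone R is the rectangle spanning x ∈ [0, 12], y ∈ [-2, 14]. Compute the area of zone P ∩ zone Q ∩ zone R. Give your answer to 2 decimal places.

The intersection is the polygon with vertices (7,3), (7,5), (9,6), (10,5).
By the shoelace formula its area is 4.50.

4.50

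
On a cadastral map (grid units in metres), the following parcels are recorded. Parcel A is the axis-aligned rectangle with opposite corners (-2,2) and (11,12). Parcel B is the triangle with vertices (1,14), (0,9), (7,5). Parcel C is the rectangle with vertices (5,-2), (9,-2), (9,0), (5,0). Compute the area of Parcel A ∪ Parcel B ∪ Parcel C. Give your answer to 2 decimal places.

By inclusion–exclusion:
Individual areas: |Parcel A| = 130, |Parcel B| = 19.5, |Parcel C| = 8.
|Parcel A∩Parcel B| = 17.7667.
|Parcel A∩Parcel C| = 0 (no overlap).
|Parcel B∩Parcel C| = 0.
|Parcel A∩Parcel B∩Parcel C| = 0.
|Parcel A ∪ Parcel B ∪ Parcel C| = 157.5 − 17.7667 + 0 = 139.73.

139.73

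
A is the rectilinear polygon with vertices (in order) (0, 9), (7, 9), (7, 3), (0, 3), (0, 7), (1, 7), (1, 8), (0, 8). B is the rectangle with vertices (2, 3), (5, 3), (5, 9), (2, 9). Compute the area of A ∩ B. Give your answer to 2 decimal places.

The intersection is the polygon with vertices (5,9), (5,3), (2,3), (2,9).
By the shoelace formula its area is 18.00.

18.00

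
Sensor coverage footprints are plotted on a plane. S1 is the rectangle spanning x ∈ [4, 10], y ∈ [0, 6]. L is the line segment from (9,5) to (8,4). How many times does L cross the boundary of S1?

0

The segment lies entirely inside S1 and never meets its boundary.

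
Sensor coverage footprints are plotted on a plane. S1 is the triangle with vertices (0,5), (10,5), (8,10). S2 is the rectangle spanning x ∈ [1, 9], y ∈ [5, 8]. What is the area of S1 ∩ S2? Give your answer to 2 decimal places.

The intersection is the polygon with vertices (1,5), (1,5.625), (4.8,8), (8.8,8), (9,7.5), (9,5).
By the shoelace formula its area is 19.44.

19.44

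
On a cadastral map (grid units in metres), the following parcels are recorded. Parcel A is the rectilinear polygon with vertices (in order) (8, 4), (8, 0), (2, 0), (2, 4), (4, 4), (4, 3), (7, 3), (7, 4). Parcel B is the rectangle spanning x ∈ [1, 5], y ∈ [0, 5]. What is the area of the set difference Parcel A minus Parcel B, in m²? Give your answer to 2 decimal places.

10.00

|Parcel A| = 21, |Parcel A∩Parcel B| = 11.
|Parcel A ∖ Parcel B| = |Parcel A| − |Parcel A∩Parcel B| = 21 − 11 = 10.00.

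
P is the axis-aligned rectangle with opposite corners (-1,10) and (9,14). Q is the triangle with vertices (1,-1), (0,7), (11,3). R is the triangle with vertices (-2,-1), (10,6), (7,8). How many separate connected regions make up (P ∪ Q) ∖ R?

(P ∪ Q) ∖ R splits into 3 disjoint pieces (area 40, area 20.0654, area 11.2).

3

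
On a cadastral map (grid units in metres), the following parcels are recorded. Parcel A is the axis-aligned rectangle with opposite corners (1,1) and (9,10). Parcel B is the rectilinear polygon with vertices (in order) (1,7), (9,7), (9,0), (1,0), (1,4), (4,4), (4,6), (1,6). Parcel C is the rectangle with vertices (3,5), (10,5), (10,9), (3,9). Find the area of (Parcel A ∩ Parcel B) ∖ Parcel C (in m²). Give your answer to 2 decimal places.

31.00

|Parcel A ∩ Parcel B| = 42.
|(Parcel A ∩ Parcel B) ∩ Parcel C| = 11.
|(Parcel A ∩ Parcel B) ∖ Parcel C| = 42 − 11 = 31.00.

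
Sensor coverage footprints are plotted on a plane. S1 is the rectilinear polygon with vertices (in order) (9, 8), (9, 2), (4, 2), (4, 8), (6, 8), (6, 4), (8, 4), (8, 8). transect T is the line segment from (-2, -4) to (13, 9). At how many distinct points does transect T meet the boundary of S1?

The segment meets the boundary at (9,5.533), (8,4.667), (7.231,4), (4.923,2).

4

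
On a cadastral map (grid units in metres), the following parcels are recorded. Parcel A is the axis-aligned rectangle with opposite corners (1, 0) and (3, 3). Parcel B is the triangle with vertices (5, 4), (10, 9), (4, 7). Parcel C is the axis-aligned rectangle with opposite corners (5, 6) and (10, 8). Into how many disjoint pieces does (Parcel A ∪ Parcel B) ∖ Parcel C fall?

3

(Parcel A ∪ Parcel B) ∖ Parcel C splits into 3 disjoint pieces (area 6, area 3.6667, area 1).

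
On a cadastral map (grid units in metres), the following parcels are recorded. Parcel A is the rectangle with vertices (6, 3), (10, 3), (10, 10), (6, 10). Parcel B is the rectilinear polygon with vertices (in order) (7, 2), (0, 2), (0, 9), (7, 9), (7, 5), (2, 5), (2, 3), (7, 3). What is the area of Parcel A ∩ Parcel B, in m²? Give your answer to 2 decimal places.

4.00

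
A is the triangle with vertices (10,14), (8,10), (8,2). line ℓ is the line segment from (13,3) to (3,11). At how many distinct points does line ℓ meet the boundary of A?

2

The segment meets the boundary at (8,7), (8.735,6.412).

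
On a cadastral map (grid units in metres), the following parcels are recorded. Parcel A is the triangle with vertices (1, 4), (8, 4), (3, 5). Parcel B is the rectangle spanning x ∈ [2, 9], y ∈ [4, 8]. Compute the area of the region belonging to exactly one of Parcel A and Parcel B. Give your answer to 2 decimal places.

|Parcel A| = 3.5, |Parcel B| = 28, |Parcel A∩Parcel B| = 3.25.
|Parcel A △ Parcel B| = |Parcel A| + |Parcel B| − 2·|Parcel A∩Parcel B| = 3.5 + 28 − 6.5 = 25.00.

25.00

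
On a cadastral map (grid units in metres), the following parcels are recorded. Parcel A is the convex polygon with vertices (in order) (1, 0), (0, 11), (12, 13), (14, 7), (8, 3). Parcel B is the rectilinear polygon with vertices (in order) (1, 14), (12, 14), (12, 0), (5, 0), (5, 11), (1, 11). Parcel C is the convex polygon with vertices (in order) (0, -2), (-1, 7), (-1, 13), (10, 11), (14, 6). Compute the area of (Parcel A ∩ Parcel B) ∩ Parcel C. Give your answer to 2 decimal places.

54.36

|Parcel A ∩ Parcel B| = 64.5119.
|(Parcel A ∩ Parcel B) ∩ Parcel C| = 54.36.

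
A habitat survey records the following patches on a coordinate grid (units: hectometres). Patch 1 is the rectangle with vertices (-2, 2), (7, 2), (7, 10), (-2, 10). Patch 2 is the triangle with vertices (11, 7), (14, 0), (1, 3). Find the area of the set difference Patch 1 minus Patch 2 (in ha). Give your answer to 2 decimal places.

|Patch 1| = 72, |Patch 1∩Patch 2| = 11.0333.
|Patch 1 ∖ Patch 2| = |Patch 1| − |Patch 1∩Patch 2| = 72 − 11.0333 = 60.97.

60.97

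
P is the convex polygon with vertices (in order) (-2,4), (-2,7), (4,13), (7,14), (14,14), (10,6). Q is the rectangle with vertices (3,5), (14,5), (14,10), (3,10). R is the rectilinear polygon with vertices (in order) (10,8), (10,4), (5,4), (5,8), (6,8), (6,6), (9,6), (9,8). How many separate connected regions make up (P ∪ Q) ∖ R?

(P ∪ Q) ∖ R is a single connected region.

1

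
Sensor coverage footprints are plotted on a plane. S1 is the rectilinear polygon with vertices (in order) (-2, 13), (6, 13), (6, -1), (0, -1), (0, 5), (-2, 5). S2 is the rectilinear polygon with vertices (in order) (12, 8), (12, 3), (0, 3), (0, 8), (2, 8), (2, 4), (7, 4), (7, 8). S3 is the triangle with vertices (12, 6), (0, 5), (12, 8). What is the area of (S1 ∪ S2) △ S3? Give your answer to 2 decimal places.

|S1 ∪ S2| = 126.
|(S1 ∪ S2) ∩ S3| = 10.9167.
|(S1 ∪ S2) △ S3| = 126 + 12 − 21.8333 = 116.17.

116.17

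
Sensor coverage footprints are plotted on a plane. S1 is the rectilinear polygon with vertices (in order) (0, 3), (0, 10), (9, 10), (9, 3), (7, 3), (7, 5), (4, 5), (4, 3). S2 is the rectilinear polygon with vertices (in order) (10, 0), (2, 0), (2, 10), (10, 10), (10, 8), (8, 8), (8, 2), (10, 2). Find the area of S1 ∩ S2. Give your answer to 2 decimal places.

38.00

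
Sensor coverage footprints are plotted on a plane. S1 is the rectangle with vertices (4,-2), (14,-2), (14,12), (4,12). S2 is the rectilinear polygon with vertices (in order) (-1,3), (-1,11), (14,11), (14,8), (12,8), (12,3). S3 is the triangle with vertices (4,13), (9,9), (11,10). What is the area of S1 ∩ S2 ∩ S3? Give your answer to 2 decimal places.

4.33

The intersection is the polygon with vertices (8.667,11), (11,10), (9,9), (6.5,11).
By the shoelace formula its area is 4.33.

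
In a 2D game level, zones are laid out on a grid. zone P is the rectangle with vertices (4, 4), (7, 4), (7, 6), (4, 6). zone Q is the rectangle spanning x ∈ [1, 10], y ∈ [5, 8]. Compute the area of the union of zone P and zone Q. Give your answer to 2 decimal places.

By inclusion–exclusion:
Individual areas: |zone P| = 6, |zone Q| = 27.
|zone P∩zone Q|: x∈[4,7], y∈[5,6] → 3·1 = 3.
|zone P ∪ zone Q| = 33 − 3 = 30.00.

30.00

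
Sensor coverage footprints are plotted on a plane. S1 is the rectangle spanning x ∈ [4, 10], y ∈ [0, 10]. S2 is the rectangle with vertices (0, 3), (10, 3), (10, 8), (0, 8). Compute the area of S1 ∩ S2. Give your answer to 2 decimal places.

|S1∩S2|: x∈[4,10], y∈[3,8] → 6·5 = 30.

30.00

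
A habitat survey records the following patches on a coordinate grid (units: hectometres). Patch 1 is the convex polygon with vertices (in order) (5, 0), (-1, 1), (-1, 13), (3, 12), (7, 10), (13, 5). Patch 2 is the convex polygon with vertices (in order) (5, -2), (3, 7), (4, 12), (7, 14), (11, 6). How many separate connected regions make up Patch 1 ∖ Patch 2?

Patch 1 ∖ Patch 2 splits into 2 disjoint pieces (area 54.7343, area 6.6807).

2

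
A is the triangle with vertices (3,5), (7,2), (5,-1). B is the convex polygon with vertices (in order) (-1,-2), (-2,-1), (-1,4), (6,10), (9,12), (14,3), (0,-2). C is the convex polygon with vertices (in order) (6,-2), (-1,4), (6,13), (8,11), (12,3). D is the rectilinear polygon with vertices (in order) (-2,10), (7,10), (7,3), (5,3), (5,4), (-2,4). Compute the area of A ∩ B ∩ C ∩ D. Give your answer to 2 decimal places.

0.67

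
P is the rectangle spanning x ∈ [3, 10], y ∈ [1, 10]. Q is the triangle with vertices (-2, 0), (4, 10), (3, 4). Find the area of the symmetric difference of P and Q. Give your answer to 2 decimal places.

71.67

|P| = 63, |Q| = 13, |P∩Q| = 2.1667.
|P △ Q| = |P| + |Q| − 2·|P∩Q| = 63 + 13 − 4.3333 = 71.67.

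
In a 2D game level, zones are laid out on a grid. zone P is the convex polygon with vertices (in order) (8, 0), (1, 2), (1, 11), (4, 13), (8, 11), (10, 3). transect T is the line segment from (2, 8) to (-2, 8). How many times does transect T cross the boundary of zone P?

The segment meets the boundary at (1,8).

1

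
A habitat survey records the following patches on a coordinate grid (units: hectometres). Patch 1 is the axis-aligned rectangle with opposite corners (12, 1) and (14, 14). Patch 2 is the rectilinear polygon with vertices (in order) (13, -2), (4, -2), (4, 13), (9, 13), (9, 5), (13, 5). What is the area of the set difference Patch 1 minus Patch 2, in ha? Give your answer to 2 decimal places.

|Patch 1| = 26, |Patch 1∩Patch 2| = 4.
|Patch 1 ∖ Patch 2| = |Patch 1| − |Patch 1∩Patch 2| = 26 − 4 = 22.00.

22.00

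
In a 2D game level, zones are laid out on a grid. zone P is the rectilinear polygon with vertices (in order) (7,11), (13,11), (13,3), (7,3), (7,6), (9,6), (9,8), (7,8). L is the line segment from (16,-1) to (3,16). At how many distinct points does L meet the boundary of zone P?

2

The segment meets the boundary at (7,10.769), (12.941,3).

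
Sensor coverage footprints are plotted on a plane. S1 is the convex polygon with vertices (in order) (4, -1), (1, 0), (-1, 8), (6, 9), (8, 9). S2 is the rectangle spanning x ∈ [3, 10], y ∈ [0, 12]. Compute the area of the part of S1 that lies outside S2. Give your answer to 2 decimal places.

26.84

|S1| = 55, |S1∩S2| = 28.1571.
|S1 ∖ S2| = |S1| − |S1∩S2| = 55 − 28.1571 = 26.84.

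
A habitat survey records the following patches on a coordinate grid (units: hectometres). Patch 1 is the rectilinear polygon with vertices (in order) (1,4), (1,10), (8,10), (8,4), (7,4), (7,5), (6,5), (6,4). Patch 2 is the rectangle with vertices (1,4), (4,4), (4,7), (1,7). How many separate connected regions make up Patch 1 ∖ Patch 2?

1

Patch 1 ∖ Patch 2 is a single connected region.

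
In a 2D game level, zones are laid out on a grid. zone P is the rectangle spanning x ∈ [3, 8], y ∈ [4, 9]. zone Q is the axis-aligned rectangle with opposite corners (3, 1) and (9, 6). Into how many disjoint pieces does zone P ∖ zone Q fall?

zone P ∖ zone Q is a single connected region.

1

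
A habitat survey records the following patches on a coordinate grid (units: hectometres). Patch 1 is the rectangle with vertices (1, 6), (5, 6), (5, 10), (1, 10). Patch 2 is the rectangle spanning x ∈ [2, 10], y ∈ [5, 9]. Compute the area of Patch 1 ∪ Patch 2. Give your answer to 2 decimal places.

By inclusion–exclusion:
Individual areas: |Patch 1| = 16, |Patch 2| = 32.
|Patch 1∩Patch 2|: x∈[2,5], y∈[6,9] → 3·3 = 9.
|Patch 1 ∪ Patch 2| = 48 − 9 = 39.00.

39.00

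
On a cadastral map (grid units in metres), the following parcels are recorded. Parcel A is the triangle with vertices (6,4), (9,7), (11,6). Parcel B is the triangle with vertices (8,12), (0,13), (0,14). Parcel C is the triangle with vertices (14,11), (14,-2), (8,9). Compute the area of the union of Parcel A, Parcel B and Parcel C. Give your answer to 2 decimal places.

By inclusion–exclusion:
Individual areas: |Parcel A| = 4.5, |Parcel B| = 4, |Parcel C| = 39.
|Parcel A∩Parcel B| = 0.
|Parcel A∩Parcel C| = 0.9445.
|Parcel B∩Parcel C| = 0.
|Parcel A∩Parcel B∩Parcel C| = 0.
|Parcel A ∪ Parcel B ∪ Parcel C| = 47.5 − 0.9445 + 0 = 46.56.

46.56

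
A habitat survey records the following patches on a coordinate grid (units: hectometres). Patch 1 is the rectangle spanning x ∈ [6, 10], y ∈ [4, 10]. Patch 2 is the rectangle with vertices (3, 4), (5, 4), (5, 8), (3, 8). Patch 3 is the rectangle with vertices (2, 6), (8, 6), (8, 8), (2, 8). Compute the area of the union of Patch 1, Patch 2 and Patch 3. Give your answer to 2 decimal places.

36.00

By inclusion–exclusion:
Individual areas: |Patch 1| = 24, |Patch 2| = 8, |Patch 3| = 12.
|Patch 1∩Patch 2| = 0 (no overlap).
|Patch 1∩Patch 3|: x∈[6,8], y∈[6,8] → 2·2 = 4.
|Patch 2∩Patch 3|: x∈[3,5], y∈[6,8] → 2·2 = 4.
|Patch 1∩Patch 2∩Patch 3| = 0.
|Patch 1 ∪ Patch 2 ∪ Patch 3| = 44 − 8 + 0 = 36.00.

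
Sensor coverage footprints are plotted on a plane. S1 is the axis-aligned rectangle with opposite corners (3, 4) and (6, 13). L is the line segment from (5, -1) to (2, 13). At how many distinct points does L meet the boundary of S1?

The segment meets the boundary at (3.929,4), (3,8.333).

2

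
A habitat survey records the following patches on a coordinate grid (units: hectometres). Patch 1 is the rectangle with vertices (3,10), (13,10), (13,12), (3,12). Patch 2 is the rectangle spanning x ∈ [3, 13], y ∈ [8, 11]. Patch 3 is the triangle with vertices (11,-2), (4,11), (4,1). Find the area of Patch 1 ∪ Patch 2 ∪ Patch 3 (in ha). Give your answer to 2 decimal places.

72.58

By inclusion–exclusion:
Individual areas: |Patch 1| = 20, |Patch 2| = 30, |Patch 3| = 35.
|Patch 1∩Patch 2|: x∈[3,13], y∈[10,11] → 10·1 = 10.
|Patch 1∩Patch 3| = 0.2692.
|Patch 2∩Patch 3| = 2.4231.
|Patch 1∩Patch 2∩Patch 3| = 0.2692.
|Patch 1 ∪ Patch 2 ∪ Patch 3| = 85 − 12.6923 + 0.2692 = 72.58.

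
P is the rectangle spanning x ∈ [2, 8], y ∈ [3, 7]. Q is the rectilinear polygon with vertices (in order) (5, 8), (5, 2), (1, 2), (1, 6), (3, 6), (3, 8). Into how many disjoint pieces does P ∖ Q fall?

P ∖ Q splits into 2 disjoint pieces (area 12, area 1).

2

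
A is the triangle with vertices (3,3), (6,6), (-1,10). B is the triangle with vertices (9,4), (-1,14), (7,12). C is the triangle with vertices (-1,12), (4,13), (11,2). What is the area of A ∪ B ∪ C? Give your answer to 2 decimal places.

By inclusion–exclusion:
Individual areas: |A| = 16.5, |B| = 30, |C| = 31.
|A∩B| = 0.
|A∩C| = 0.
|B∩C| = 19.1618.
|A∩B∩C| = 0.
|A ∪ B ∪ C| = 77.5 − 19.1618 + 0 = 58.34.

58.34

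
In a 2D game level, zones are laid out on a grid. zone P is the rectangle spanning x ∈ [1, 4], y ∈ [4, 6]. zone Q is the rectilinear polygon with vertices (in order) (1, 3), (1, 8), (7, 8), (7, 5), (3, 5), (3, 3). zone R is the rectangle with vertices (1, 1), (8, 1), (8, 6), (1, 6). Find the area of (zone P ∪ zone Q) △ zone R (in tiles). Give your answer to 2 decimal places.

|zone P ∪ zone Q| = 23.
|(zone P ∪ zone Q) ∩ zone R| = 11.
|(zone P ∪ zone Q) △ zone R| = 23 + 35 − 22 = 36.00.

36.00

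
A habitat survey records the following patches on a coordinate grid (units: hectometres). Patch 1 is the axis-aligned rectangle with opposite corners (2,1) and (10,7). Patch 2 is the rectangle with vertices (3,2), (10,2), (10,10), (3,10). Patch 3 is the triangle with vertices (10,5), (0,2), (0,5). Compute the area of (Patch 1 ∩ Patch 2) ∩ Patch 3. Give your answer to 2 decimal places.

7.35

The region (Patch 1 ∩ Patch 2) ∩ Patch 3 is the polygon with vertices (3,5), (10,5), (3,2.9).
By the shoelace formula its area is 7.35.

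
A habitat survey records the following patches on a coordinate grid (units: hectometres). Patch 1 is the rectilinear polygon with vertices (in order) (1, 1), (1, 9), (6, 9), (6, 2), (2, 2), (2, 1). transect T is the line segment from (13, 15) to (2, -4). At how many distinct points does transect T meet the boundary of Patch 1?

2

The segment meets the boundary at (5.474,2), (6,2.909).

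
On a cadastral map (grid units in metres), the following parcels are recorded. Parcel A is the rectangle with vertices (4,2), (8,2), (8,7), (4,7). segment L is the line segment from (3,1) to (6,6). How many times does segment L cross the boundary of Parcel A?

The segment meets the boundary at (4,2.667).

1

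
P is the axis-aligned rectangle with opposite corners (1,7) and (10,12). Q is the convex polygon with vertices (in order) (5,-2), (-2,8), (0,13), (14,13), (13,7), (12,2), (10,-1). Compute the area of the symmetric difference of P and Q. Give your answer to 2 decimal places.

129.00

|P| = 45, |Q| = 174, |P∩Q| = 45.
|P △ Q| = |P| + |Q| − 2·|P∩Q| = 45 + 174 − 90 = 129.00.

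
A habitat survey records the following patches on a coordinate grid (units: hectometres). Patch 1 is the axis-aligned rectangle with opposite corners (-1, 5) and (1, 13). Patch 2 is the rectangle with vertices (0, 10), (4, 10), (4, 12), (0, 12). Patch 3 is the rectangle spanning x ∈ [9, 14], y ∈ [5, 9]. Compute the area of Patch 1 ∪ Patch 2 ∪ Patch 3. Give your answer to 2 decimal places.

42.00

By inclusion–exclusion:
Individual areas: |Patch 1| = 16, |Patch 2| = 8, |Patch 3| = 20.
|Patch 1∩Patch 2|: x∈[0,1], y∈[10,12] → 1·2 = 2.
|Patch 1∩Patch 3| = 0 (no overlap).
|Patch 2∩Patch 3| = 0 (no overlap).
|Patch 1∩Patch 2∩Patch 3| = 0.
|Patch 1 ∪ Patch 2 ∪ Patch 3| = 44 − 2 + 0 = 42.00.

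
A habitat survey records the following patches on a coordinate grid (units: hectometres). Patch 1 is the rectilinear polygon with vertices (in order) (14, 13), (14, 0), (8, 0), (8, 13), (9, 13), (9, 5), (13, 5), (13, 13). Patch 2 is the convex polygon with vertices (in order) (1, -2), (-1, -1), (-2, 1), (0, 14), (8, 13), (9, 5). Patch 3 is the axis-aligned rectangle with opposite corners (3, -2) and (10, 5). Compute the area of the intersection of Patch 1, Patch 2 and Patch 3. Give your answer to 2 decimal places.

The intersection is the polygon with vertices (8,4.125), (8,5), (9,5).
By the shoelace formula its area is 0.44.

0.44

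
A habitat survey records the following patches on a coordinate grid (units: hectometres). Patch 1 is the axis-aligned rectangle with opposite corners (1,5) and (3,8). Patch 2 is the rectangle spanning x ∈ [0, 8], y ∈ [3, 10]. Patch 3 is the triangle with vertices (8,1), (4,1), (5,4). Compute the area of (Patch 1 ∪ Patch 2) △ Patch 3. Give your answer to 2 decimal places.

|Patch 1 ∪ Patch 2| = 56.
|(Patch 1 ∪ Patch 2) ∩ Patch 3| = 0.6667.
|(Patch 1 ∪ Patch 2) △ Patch 3| = 56 + 6 − 1.3333 = 60.67.

60.67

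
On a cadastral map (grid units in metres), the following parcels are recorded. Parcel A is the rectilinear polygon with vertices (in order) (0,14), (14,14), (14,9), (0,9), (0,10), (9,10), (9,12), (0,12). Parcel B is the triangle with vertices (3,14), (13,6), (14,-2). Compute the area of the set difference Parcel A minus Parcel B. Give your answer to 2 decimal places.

|Parcel A| = 52, |Parcel A∩Parcel B| = 3.6562.
|Parcel A ∖ Parcel B| = |Parcel A| − |Parcel A∩Parcel B| = 52 − 3.6562 = 48.34.

48.34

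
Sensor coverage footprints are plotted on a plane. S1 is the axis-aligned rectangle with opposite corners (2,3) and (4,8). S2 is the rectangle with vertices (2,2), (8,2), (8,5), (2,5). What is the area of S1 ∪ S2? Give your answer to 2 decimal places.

24.00

By inclusion–exclusion:
Individual areas: |S1| = 10, |S2| = 18.
|S1∩S2|: x∈[2,4], y∈[3,5] → 2·2 = 4.
|S1 ∪ S2| = 28 − 4 = 24.00.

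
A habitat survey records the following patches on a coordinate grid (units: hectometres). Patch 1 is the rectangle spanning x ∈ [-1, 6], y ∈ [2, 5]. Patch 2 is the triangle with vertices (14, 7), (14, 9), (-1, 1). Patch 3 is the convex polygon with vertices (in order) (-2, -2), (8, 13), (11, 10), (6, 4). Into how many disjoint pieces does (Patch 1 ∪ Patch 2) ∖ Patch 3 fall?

(Patch 1 ∪ Patch 2) ∖ Patch 3 splits into 3 disjoint pieces (area 13.9967, area 0.1411, area 8).

3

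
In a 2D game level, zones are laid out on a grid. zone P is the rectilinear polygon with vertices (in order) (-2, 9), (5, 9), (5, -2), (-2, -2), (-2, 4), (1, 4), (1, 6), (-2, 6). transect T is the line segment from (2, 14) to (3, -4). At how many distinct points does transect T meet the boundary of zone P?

The segment meets the boundary at (2.278,9), (2.889,-2).

2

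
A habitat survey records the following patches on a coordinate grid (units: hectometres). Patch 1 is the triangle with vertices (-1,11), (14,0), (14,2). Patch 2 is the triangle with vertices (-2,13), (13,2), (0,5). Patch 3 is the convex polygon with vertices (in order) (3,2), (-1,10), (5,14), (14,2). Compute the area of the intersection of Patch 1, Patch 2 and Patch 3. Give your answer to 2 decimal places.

10.08

The intersection is the polygon with vertices (8.5,5.3), (13,2), (10.48,2.582), (-0.286,10.476), (-0.21,10.526).
By the shoelace formula its area is 10.08.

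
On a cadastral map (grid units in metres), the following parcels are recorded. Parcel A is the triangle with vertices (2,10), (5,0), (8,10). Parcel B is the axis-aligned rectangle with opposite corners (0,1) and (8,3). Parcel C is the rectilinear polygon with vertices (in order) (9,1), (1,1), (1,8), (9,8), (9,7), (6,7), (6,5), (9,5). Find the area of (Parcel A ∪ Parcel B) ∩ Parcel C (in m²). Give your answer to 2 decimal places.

|Parcel A ∪ Parcel B| = 43.6.
|(Parcel A ∪ Parcel B) ∩ Parcel C| = 28.90.

28.90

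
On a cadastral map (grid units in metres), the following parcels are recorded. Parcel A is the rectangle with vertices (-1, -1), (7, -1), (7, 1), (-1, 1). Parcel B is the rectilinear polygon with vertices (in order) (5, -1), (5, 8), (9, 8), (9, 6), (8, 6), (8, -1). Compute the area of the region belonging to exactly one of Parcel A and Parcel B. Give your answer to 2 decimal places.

37.00

|Parcel A| = 16, |Parcel B| = 29, |Parcel A∩Parcel B| = 4.
|Parcel A △ Parcel B| = |Parcel A| + |Parcel B| − 2·|Parcel A∩Parcel B| = 16 + 29 − 8 = 37.00.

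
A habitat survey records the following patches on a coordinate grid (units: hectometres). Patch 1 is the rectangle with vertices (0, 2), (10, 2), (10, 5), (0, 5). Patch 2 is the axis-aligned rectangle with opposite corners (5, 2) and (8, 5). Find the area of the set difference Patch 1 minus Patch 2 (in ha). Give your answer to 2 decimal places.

21.00

|Patch 1∩Patch 2|: x∈[5,8], y∈[2,5] → 3·3 = 9.
|Patch 1| = 30.
|Patch 1 ∖ Patch 2| = |Patch 1| − |Patch 1∩Patch 2| = 30 − 9 = 21.00.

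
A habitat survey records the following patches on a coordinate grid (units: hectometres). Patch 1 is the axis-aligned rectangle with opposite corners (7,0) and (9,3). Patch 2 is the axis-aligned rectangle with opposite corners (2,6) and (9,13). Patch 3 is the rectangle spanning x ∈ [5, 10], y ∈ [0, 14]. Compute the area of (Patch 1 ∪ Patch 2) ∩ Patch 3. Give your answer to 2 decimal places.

|Patch 1 ∪ Patch 2| = 55.
|(Patch 1 ∪ Patch 2) ∩ Patch 3| = 34.00.

34.00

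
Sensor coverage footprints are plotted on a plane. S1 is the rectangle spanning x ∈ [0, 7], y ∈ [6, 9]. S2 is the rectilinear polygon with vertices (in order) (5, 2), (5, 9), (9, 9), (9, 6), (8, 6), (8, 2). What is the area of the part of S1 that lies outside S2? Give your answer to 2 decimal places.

|S1| = 21, |S1∩S2| = 6.
|S1 ∖ S2| = |S1| − |S1∩S2| = 21 − 6 = 15.00.

15.00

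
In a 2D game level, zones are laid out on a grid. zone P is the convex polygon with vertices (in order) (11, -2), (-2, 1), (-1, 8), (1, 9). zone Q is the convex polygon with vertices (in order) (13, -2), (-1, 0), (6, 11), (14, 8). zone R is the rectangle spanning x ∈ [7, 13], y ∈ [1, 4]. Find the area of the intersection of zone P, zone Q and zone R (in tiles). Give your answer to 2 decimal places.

0.89

The intersection is the polygon with vertices (8.273,1), (7,1), (7,2.4).
By the shoelace formula its area is 0.89.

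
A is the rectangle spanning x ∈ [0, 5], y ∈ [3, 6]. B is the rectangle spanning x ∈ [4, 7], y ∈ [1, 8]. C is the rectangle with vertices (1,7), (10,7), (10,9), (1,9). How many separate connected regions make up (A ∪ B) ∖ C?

1

(A ∪ B) ∖ C is a single connected region.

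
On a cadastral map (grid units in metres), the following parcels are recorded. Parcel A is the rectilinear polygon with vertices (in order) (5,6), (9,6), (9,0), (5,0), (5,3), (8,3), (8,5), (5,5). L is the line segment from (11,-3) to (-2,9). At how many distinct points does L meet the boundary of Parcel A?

2

The segment meets the boundary at (5,2.538), (7.75,0).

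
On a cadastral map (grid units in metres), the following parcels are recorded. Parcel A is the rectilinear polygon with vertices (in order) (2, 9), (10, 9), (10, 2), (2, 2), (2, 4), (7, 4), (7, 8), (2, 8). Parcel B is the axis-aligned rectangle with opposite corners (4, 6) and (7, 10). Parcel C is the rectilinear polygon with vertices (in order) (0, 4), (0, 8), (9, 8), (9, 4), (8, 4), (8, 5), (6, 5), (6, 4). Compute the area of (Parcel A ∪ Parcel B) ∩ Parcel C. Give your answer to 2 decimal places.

13.00

|Parcel A ∪ Parcel B| = 45.
|(Parcel A ∪ Parcel B) ∩ Parcel C| = 13.00.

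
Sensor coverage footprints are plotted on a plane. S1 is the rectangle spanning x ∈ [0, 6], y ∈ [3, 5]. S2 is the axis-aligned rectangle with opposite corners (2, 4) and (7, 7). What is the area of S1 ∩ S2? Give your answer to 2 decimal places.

|S1∩S2|: x∈[2,6], y∈[4,5] → 4·1 = 4.

4.00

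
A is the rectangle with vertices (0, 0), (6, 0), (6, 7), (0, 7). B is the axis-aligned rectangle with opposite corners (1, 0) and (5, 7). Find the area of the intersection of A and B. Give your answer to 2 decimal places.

28.00

|A∩B|: x∈[1,5], y∈[0,7] → 4·7 = 28.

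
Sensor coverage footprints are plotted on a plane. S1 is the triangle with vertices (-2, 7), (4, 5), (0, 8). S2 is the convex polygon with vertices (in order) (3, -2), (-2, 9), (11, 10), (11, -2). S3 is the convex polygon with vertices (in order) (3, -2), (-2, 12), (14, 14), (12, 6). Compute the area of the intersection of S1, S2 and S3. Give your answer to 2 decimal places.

The intersection is the polygon with vertices (4,5), (0.027,6.324), (-0.485,7.758), (0,8).
By the shoelace formula its area is 3.72.

3.72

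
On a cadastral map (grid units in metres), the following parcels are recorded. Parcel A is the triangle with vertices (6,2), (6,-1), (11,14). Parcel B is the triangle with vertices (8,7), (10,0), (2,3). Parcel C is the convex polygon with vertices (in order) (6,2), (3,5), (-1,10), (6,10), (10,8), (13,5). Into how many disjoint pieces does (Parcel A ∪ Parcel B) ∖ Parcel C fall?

2

(Parcel A ∪ Parcel B) ∖ Parcel C splits into 2 disjoint pieces (area 11.8987, area 1.2488).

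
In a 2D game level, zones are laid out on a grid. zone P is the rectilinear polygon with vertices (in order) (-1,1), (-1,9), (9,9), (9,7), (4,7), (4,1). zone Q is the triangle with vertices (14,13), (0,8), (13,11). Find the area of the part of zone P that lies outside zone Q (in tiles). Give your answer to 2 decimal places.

49.23

|zone P| = 50, |zone P∩zone Q| = 0.7667.
|zone P ∖ zone Q| = |zone P| − |zone P∩zone Q| = 50 − 0.7667 = 49.23.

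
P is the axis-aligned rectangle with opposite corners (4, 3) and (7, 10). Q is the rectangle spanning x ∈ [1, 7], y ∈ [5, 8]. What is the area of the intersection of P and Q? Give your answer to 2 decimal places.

|P∩Q|: x∈[4,7], y∈[5,8] → 3·3 = 9.

9.00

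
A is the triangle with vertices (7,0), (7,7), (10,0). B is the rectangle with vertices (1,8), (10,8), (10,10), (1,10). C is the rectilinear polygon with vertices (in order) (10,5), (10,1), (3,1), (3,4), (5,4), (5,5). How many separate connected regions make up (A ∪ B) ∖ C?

(A ∪ B) ∖ C splits into 3 disjoint pieces (area 2.7857, area 0.8571, area 18).

3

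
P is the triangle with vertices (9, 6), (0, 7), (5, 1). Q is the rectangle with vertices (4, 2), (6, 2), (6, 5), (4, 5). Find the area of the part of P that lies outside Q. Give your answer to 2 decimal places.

18.54

|P| = 24.5, |P∩Q| = 5.9583.
|P ∖ Q| = |P| − |P∩Q| = 24.5 − 5.9583 = 18.54.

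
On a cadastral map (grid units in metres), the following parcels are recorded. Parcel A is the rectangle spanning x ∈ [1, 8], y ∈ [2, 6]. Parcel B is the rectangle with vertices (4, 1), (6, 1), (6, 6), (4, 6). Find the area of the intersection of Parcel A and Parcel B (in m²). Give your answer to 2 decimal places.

8.00

|Parcel A∩Parcel B|: x∈[4,6], y∈[2,6] → 2·4 = 8.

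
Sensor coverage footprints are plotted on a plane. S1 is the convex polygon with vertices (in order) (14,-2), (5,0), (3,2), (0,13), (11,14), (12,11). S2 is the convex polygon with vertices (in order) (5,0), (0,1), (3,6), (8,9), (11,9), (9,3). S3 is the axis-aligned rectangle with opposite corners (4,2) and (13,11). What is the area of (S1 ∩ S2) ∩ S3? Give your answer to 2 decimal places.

35.53

The region (S1 ∩ S2) ∩ S3 is the polygon with vertices (8,9), (11,9), (9,3), (7.667,2), (4,2), (4,6.6).
By the shoelace formula its area is 35.53.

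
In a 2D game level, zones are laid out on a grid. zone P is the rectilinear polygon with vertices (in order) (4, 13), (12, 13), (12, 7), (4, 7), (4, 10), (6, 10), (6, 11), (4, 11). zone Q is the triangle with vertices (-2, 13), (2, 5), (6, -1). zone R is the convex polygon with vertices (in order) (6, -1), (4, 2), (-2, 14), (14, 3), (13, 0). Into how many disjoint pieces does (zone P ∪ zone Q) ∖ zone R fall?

2

(zone P ∪ zone Q) ∖ zone R splits into 2 disjoint pieces (area 39.9886, area 3).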